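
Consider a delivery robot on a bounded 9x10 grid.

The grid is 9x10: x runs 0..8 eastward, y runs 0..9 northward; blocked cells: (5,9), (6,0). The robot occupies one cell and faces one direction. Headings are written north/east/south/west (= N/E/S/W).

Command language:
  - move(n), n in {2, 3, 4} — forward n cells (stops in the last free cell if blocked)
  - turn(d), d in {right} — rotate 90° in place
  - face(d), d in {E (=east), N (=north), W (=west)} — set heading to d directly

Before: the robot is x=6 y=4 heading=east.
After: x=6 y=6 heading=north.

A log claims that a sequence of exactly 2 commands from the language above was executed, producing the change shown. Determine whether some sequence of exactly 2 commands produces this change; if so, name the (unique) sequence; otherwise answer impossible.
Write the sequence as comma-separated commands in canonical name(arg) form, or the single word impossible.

key: cell and facing (now N) both changed — the 2 commands mix motion and turning
start: x=6 y=4 heading=east
step 1 (face(N)): x=6 y=4 heading=north
step 2 (move(2)): x=6 y=6 heading=north
no rival 2-sequence matches.

face(N), move(2)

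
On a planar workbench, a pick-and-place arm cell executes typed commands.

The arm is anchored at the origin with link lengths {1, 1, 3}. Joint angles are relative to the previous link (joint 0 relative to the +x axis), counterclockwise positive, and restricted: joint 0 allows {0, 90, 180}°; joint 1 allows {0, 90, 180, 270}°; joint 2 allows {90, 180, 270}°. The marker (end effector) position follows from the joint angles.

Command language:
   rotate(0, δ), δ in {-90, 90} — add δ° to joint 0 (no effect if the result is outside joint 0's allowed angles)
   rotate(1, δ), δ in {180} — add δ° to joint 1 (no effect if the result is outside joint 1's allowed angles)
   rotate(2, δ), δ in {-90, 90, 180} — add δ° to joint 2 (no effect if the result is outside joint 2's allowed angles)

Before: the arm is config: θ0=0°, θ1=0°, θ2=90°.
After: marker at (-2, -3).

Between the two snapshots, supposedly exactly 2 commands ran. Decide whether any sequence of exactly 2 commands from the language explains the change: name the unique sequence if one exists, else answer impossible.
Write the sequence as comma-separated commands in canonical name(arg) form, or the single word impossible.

begin: config: θ0=0°, θ1=0°, θ2=90°
[1] after rotate(0, 90): config: θ0=90°, θ1=0°, θ2=90°
[2] after rotate(0, 90): config: θ0=180°, θ1=0°, θ2=90°
no other 2-command option fits: unique.

rotate(0, 90), rotate(0, 90)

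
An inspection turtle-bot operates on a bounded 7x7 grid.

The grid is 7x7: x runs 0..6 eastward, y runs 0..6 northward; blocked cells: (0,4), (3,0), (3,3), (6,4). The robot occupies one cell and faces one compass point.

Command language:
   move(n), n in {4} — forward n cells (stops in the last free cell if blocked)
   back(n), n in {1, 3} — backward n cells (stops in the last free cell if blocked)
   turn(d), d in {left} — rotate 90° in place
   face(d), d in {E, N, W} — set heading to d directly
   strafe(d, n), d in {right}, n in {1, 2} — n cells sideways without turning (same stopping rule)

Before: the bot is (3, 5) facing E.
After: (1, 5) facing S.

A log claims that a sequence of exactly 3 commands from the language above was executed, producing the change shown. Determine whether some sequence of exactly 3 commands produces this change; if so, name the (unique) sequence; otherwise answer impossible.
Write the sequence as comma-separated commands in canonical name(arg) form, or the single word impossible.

key: running strafe(right, 2) before face(W) would end elsewhere — order is forced
from: (3, 5) facing E
1. face(W) → (3, 5) facing W
2. turn(left) → (3, 5) facing S
3. strafe(right, 2) → (1, 5) facing S
all 729 alternatives checked — unique.

face(W), turn(left), strafe(right, 2)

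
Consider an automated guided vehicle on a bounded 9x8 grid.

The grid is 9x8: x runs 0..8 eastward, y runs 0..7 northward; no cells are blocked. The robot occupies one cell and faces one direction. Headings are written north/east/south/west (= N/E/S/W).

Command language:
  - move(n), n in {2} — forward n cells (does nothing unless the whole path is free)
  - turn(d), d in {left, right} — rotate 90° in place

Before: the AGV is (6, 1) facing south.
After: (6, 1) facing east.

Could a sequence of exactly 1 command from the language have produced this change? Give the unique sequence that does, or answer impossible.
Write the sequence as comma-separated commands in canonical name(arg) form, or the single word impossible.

turn(left)

key: (6,1) unchanged — the single command moves nothing
start: (6, 1) facing south
1. turn(left) → (6, 1) facing east
no rival 1-sequence matches.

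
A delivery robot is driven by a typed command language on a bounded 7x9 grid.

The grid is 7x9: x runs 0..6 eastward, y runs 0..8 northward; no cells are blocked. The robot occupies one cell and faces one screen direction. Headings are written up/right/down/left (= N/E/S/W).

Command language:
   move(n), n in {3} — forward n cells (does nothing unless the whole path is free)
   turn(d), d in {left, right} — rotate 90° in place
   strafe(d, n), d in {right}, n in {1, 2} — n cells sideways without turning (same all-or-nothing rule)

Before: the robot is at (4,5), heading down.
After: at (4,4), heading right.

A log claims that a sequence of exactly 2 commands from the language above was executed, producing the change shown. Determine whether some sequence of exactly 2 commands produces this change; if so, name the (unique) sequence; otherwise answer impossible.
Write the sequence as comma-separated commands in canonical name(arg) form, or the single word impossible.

turn(left), strafe(right, 1)

key: order matters: swapping turn(left) and strafe(right, 1) lands elsewhere
begin: at (4,5), heading down
[1] after turn(left): at (4,5), heading right
[2] after strafe(right, 1): at (4,4), heading right
no other 2-command option fits: unique.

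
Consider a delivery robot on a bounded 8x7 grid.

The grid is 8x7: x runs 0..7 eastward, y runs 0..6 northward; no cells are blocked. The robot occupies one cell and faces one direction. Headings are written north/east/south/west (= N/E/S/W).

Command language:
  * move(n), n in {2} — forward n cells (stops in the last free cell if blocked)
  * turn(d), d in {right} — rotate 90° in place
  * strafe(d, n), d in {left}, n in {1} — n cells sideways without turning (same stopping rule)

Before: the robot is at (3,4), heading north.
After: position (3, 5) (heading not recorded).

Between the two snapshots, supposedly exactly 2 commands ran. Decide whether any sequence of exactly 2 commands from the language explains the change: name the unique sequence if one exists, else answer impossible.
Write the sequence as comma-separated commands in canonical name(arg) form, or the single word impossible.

key: running strafe(left, 1) before turn(right) would end elsewhere — order is forced
from: at (3,4), heading north
[1] after turn(right): at (3,4), heading east
[2] after strafe(left, 1): at (3,5), heading east
no rival 2-sequence matches.

turn(right), strafe(left, 1)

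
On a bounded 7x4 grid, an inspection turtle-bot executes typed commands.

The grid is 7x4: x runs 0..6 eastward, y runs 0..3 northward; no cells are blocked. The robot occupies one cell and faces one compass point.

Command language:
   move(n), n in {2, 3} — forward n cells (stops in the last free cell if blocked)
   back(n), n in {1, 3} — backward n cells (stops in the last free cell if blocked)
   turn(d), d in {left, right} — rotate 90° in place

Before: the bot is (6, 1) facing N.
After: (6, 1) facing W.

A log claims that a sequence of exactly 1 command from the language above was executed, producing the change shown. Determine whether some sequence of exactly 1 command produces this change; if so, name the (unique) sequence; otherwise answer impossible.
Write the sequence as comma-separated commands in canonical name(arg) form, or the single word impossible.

turn(left)

key: (6,1) unchanged — the single command moves nothing
t0: (6, 1) facing N
[1] after turn(left): (6, 1) facing W
all 6 alternatives checked — unique.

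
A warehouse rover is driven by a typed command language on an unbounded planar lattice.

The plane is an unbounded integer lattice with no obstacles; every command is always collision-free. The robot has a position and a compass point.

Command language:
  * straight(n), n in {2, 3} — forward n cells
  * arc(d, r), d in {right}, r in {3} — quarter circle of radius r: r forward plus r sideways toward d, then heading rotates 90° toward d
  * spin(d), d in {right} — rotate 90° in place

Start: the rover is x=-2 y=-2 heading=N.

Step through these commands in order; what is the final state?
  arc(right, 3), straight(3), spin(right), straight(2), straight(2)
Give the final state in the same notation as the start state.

x=4 y=-3 heading=S

start: x=-2 y=-2 heading=N
step 1 (arc(right, 3)): x=1 y=1 heading=E
step 2 (straight(3)): x=4 y=1 heading=E
step 3 (spin(right)): x=4 y=1 heading=S
step 4 (straight(2)): x=4 y=-1 heading=S
step 5 (straight(2)): x=4 y=-3 heading=S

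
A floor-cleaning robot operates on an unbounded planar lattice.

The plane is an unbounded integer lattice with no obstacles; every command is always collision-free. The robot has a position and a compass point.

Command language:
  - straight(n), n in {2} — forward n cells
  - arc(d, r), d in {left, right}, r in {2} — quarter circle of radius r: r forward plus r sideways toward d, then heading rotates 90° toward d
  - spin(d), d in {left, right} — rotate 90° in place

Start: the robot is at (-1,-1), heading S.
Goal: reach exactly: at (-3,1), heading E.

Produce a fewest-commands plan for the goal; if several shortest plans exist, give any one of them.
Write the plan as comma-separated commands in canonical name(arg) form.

spin(right), arc(right, 2), spin(right)

t0: at (-1,-1), heading S
t=1 spin(right) ⇒ at (-1,-1), heading W
t=2 arc(right, 2) ⇒ at (-3,1), heading N
t=3 spin(right) ⇒ at (-3,1), heading E
shorter routes all fall short; 3 is best.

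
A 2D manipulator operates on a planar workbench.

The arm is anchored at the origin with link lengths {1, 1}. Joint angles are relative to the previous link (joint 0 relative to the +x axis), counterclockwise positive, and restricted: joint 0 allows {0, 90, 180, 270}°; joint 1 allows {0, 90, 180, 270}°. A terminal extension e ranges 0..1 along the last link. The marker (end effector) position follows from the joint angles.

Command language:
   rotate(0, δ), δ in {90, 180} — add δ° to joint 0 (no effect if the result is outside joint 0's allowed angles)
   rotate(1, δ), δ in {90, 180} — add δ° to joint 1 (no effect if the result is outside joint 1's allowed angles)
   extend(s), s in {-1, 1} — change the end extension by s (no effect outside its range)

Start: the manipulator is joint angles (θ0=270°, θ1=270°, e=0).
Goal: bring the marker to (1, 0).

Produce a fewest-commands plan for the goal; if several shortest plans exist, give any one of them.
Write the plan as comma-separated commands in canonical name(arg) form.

initial: joint angles (θ0=270°, θ1=270°, e=0)
[1] after extend(1): joint angles (θ0=270°, θ1=270°, e=1)
[2] after rotate(1, 180): joint angles (θ0=270°, θ1=90°, e=1)
[3] after rotate(1, 90): joint angles (θ0=270°, θ1=180°, e=1)
[4] after rotate(0, 180): joint angles (θ0=90°, θ1=180°, e=1)
[5] after rotate(0, 90): joint angles (θ0=180°, θ1=180°, e=1)
no 4-step plan works, so 5 is optimal.

extend(1), rotate(1, 180), rotate(1, 90), rotate(0, 180), rotate(0, 90)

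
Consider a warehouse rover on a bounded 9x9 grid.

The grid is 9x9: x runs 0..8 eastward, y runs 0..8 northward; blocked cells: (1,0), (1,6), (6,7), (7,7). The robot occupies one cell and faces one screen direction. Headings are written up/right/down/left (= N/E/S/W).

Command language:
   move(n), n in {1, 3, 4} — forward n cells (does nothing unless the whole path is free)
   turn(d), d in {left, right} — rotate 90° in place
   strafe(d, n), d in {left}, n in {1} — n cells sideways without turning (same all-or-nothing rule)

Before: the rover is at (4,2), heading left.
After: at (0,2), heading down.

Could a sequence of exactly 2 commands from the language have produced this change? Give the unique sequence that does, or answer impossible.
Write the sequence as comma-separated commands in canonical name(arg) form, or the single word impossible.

key: cell and facing (now S) both changed — the 2 commands mix motion and turning
begin: at (4,2), heading left
1. move(4) → at (0,2), heading left
2. turn(left) → at (0,2), heading down
all 36 alternatives checked — unique.

move(4), turn(left)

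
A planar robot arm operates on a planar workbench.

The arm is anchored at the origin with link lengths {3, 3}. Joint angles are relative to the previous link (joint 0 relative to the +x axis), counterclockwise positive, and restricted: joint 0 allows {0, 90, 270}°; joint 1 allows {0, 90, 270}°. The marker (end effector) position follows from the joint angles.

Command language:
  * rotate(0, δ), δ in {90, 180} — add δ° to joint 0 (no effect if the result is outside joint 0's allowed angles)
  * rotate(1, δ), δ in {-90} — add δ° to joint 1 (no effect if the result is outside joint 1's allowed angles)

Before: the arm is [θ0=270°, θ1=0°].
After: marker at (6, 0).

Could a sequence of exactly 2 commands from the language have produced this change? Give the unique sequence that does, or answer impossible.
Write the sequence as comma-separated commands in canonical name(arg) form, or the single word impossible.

key: order matters: swapping rotate(0, 90) and rotate(0, 180) lands elsewhere
from: [θ0=270°, θ1=0°]
1. rotate(0, 90) → [θ0=0°, θ1=0°]
2. rotate(0, 180) → [θ0=0°, θ1=0°]
all 9 alternatives checked — unique.

rotate(0, 90), rotate(0, 180)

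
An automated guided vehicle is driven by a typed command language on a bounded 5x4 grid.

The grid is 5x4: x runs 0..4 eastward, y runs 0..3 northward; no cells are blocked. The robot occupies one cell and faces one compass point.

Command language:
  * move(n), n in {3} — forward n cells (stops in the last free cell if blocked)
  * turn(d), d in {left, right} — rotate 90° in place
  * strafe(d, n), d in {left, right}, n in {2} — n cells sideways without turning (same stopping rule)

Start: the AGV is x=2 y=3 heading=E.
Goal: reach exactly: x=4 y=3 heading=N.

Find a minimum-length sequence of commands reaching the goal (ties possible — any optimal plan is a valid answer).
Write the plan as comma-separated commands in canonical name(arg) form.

begin: x=2 y=3 heading=E
1. move(3) → x=4 y=3 heading=E
2. turn(left) → x=4 y=3 heading=N
nothing shorter than 2 reaches the goal.

move(3), turn(left)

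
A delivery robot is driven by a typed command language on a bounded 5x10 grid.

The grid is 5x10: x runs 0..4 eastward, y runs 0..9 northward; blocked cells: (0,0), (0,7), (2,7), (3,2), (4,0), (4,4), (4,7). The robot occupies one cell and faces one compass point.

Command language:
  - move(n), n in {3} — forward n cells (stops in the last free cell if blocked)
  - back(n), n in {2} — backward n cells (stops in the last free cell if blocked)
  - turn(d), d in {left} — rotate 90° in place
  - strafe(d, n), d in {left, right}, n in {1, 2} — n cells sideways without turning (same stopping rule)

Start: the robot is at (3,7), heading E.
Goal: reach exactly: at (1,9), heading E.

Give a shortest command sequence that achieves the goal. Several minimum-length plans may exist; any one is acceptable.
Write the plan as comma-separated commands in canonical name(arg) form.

t0: at (3,7), heading E
[1] after strafe(left, 2): at (3,9), heading E
[2] after back(2): at (1,9), heading E
no 1-step plan works, so 2 is optimal.

strafe(left, 2), back(2)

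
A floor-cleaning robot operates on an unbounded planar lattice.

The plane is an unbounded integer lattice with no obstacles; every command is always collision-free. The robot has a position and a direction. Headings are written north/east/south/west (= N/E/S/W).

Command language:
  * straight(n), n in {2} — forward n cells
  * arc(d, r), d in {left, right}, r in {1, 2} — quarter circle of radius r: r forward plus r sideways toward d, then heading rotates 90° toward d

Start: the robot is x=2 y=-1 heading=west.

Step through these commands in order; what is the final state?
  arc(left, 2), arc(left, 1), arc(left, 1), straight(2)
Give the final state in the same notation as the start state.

from: x=2 y=-1 heading=west
1. arc(left, 2) → x=0 y=-3 heading=south
2. arc(left, 1) → x=1 y=-4 heading=east
3. arc(left, 1) → x=2 y=-3 heading=north
4. straight(2) → x=2 y=-1 heading=north

x=2 y=-1 heading=north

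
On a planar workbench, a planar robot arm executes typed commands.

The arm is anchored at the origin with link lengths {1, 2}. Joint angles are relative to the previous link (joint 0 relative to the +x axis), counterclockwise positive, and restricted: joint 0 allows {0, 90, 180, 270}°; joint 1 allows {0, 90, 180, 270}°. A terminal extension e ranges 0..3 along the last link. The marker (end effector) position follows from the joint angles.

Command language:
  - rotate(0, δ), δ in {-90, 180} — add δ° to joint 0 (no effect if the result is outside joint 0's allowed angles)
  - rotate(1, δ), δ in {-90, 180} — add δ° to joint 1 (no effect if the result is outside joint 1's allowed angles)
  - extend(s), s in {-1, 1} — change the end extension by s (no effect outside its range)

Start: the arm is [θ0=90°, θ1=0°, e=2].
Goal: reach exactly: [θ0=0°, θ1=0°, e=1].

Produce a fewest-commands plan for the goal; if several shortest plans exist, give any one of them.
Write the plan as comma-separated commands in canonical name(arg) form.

extend(-1), rotate(0, -90)

begin: [θ0=90°, θ1=0°, e=2]
1. extend(-1) → [θ0=90°, θ1=0°, e=1]
2. rotate(0, -90) → [θ0=0°, θ1=0°, e=1]
minimal: 2 command(s), checked below 2.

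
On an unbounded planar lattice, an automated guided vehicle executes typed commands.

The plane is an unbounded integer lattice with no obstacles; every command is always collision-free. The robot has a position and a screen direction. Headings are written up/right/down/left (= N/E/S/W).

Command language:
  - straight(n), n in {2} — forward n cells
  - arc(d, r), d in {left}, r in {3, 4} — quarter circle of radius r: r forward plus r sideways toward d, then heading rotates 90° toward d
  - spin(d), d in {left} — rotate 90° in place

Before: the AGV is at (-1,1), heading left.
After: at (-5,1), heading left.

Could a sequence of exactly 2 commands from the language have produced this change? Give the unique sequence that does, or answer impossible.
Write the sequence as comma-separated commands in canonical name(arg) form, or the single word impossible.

key: still facing W at the end — nothing in the sequence rotates
start: at (-1,1), heading left
step 1 (straight(2)): at (-3,1), heading left
step 2 (straight(2)): at (-5,1), heading left
no rival 2-sequence matches.

straight(2), straight(2)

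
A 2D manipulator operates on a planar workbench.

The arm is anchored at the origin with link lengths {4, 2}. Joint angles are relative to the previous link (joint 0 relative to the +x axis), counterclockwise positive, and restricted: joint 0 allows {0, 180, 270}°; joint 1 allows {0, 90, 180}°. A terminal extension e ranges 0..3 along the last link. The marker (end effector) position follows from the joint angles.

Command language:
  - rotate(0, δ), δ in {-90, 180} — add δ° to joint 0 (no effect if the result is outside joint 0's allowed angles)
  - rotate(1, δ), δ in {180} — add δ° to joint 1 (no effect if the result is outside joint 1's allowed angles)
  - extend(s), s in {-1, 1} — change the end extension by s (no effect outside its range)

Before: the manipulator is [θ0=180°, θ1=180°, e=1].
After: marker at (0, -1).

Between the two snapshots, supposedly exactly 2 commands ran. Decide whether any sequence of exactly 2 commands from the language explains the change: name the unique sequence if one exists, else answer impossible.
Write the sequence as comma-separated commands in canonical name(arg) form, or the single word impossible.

key: order matters: swapping rotate(0, 180) and rotate(0, -90) lands elsewhere
begin: [θ0=180°, θ1=180°, e=1]
[1] after rotate(0, 180): [θ0=0°, θ1=180°, e=1]
[2] after rotate(0, -90): [θ0=270°, θ1=180°, e=1]
uniquely the one of 25 2-step routes that fits.

rotate(0, 180), rotate(0, -90)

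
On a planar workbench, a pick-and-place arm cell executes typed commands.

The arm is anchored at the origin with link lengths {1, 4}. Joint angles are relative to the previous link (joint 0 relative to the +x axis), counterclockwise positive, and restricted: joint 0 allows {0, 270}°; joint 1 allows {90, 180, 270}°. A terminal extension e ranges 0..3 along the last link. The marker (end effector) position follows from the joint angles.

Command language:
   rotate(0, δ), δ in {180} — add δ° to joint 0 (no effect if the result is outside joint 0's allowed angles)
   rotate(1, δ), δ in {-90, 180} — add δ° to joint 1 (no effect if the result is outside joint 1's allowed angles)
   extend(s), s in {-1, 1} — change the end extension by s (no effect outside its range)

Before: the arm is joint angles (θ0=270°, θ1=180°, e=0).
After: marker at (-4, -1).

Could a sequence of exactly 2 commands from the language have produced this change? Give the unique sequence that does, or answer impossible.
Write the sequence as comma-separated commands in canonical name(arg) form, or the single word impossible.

rotate(1, -90), rotate(1, 180)

key: running rotate(1, 180) before rotate(1, -90) would end elsewhere — order is forced
from: joint angles (θ0=270°, θ1=180°, e=0)
1. rotate(1, -90) → joint angles (θ0=270°, θ1=90°, e=0)
2. rotate(1, 180) → joint angles (θ0=270°, θ1=270°, e=0)
uniquely the one of 25 2-step routes that fits.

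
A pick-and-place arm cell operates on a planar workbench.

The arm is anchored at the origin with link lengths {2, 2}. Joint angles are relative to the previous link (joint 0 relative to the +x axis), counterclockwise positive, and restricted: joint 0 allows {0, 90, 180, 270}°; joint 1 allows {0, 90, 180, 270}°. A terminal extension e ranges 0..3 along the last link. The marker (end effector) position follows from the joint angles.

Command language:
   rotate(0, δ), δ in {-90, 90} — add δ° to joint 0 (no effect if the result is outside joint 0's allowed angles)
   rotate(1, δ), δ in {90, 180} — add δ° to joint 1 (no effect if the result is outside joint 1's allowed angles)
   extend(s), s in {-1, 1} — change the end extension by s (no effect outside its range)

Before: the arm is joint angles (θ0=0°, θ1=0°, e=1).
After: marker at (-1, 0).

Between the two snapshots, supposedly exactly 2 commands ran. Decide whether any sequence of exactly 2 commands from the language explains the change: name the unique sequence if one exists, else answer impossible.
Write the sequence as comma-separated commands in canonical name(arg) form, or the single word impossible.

rotate(1, 90), rotate(1, 90)

from: joint angles (θ0=0°, θ1=0°, e=1)
[1] after rotate(1, 90): joint angles (θ0=0°, θ1=90°, e=1)
[2] after rotate(1, 90): joint angles (θ0=0°, θ1=180°, e=1)
no other 2-command option fits: unique.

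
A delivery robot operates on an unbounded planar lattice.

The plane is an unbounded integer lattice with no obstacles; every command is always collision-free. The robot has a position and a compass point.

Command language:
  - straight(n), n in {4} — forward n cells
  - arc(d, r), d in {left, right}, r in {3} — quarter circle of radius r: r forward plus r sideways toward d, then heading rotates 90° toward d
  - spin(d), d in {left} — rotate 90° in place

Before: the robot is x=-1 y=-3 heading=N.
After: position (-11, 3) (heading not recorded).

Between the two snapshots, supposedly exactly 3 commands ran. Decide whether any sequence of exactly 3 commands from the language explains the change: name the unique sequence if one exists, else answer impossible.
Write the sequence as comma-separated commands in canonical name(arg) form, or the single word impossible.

arc(left, 3), straight(4), arc(right, 3)

key: running arc(right, 3) before arc(left, 3) would end elsewhere — order is forced
begin: x=-1 y=-3 heading=N
step 1 (arc(left, 3)): x=-4 y=0 heading=W
step 2 (straight(4)): x=-8 y=0 heading=W
step 3 (arc(right, 3)): x=-11 y=3 heading=N
uniquely the one of 64 3-step routes that fits.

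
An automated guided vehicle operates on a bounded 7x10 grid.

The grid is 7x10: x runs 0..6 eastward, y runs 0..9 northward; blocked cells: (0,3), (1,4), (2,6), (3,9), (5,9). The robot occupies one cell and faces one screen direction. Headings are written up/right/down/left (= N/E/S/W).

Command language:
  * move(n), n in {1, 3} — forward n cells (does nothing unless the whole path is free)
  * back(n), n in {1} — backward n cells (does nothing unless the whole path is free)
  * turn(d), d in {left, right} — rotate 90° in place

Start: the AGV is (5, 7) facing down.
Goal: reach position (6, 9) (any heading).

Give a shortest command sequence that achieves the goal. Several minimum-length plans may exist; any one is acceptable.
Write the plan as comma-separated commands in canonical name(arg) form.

back(1), turn(left), move(1), turn(left), move(1)

t0: (5, 7) facing down
step 1 (back(1)): (5, 8) facing down
step 2 (turn(left)): (5, 8) facing right
step 3 (move(1)): (6, 8) facing right
step 4 (turn(left)): (6, 8) facing up
step 5 (move(1)): (6, 9) facing up
shorter routes all fall short; 5 is best.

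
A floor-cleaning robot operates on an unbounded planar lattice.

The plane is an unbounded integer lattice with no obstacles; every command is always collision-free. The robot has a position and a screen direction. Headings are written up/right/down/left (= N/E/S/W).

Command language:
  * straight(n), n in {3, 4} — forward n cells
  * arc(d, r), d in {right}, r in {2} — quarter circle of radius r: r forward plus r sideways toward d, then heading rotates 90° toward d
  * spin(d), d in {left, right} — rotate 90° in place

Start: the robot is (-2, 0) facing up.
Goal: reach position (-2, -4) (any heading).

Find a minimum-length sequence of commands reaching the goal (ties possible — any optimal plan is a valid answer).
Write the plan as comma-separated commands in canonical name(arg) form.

initial: (-2, 0) facing up
t=1 spin(right) ⇒ (-2, 0) facing right
t=2 spin(right) ⇒ (-2, 0) facing down
t=3 straight(4) ⇒ (-2, -4) facing down
shorter routes all fall short; 3 is best.

spin(right), spin(right), straight(4)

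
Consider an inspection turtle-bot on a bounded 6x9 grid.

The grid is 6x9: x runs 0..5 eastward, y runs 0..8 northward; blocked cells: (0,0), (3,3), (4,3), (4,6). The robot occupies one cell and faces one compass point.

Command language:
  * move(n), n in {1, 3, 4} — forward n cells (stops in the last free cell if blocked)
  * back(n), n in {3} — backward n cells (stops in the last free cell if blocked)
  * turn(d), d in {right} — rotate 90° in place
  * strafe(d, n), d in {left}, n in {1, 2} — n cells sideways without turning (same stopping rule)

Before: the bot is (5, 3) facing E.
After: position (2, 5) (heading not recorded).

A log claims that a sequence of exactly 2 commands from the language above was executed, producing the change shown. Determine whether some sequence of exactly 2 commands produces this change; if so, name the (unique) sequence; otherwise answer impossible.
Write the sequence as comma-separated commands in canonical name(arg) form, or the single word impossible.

strafe(left, 2), back(3)

key: running back(3) before strafe(left, 2) would end elsewhere — order is forced
initial: (5, 3) facing E
step 1 (strafe(left, 2)): (5, 5) facing E
step 2 (back(3)): (2, 5) facing E
all 49 alternatives checked — unique.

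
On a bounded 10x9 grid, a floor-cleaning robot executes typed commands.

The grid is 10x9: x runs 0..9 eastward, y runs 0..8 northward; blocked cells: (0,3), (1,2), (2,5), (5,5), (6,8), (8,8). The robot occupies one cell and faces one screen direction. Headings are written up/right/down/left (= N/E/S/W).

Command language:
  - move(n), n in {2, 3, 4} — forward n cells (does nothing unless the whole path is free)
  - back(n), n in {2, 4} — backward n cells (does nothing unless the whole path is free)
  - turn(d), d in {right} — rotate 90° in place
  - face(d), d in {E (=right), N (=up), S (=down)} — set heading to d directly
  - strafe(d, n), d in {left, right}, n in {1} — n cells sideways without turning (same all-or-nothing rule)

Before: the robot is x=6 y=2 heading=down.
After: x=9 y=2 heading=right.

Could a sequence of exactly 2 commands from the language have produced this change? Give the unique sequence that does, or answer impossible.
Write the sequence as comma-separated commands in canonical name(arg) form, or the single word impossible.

key: position moved to (9,2) AND the heading swung to E — translation plus rotation needed
from: x=6 y=2 heading=down
[1] after face(E): x=6 y=2 heading=right
[2] after move(3): x=9 y=2 heading=right
no rival 2-sequence matches.

face(E), move(3)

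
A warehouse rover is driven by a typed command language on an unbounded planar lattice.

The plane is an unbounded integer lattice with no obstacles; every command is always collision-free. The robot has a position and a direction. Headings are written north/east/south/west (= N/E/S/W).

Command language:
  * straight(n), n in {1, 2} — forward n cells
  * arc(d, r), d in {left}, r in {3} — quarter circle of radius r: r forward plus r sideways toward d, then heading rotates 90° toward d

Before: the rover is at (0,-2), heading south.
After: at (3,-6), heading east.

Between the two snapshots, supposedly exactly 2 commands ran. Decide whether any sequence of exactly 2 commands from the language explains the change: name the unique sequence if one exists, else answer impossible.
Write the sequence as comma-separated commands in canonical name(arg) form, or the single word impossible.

key: cell and facing (now E) both changed — the 2 commands mix motion and turning
initial: at (0,-2), heading south
[1] after straight(1): at (0,-3), heading south
[2] after arc(left, 3): at (3,-6), heading east
no other 2-command option fits: unique.

straight(1), arc(left, 3)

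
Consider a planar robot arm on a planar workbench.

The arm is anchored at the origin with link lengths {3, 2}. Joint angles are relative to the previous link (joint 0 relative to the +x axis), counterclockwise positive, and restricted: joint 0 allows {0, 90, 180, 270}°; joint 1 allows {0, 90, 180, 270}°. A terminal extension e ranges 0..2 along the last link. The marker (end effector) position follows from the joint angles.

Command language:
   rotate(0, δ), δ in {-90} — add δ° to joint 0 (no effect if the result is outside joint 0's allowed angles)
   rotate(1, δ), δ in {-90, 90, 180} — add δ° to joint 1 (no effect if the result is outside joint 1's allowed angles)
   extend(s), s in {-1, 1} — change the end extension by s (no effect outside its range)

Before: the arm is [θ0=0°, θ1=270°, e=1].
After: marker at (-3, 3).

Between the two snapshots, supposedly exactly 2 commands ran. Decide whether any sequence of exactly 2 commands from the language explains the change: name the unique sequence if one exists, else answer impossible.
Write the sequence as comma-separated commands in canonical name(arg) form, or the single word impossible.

t0: [θ0=0°, θ1=270°, e=1]
1. rotate(0, -90) → [θ0=270°, θ1=270°, e=1]
2. rotate(0, -90) → [θ0=180°, θ1=270°, e=1]
uniquely the one of 36 2-step routes that fits.

rotate(0, -90), rotate(0, -90)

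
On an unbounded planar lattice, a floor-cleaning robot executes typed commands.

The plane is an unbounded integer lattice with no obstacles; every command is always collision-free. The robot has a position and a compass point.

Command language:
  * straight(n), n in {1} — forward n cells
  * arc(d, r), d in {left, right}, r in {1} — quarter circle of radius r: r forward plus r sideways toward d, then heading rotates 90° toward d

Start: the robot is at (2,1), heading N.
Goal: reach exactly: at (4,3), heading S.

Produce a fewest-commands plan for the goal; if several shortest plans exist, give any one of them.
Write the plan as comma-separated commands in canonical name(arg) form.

straight(1), straight(1), arc(right, 1), arc(right, 1)

t0: at (2,1), heading N
1. straight(1) → at (2,2), heading N
2. straight(1) → at (2,3), heading N
3. arc(right, 1) → at (3,4), heading E
4. arc(right, 1) → at (4,3), heading S
shorter routes all fall short; 4 is best.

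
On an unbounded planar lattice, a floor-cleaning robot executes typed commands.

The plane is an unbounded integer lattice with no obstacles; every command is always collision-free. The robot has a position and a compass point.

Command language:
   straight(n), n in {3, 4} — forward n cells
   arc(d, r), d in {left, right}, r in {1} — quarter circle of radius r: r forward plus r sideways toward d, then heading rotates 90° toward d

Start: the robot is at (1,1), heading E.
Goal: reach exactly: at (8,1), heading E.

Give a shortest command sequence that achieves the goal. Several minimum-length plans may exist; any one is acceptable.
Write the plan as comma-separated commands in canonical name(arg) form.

t0: at (1,1), heading E
step 1 (straight(4)): at (5,1), heading E
step 2 (straight(3)): at (8,1), heading E
nothing shorter than 2 reaches the goal.

straight(4), straight(3)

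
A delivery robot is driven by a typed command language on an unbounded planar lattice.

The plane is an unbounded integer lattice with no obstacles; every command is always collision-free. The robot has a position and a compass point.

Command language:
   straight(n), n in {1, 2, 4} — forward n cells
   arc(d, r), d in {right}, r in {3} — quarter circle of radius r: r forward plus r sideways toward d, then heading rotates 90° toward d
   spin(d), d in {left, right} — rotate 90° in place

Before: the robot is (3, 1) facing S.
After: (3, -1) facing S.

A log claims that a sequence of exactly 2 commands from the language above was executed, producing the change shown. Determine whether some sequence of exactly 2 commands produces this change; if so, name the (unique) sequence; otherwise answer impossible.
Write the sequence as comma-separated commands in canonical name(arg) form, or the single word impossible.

straight(1), straight(1)

key: still facing S at the end — nothing in the sequence rotates
begin: (3, 1) facing S
step 1 (straight(1)): (3, 0) facing S
step 2 (straight(1)): (3, -1) facing S
all 36 alternatives checked — unique.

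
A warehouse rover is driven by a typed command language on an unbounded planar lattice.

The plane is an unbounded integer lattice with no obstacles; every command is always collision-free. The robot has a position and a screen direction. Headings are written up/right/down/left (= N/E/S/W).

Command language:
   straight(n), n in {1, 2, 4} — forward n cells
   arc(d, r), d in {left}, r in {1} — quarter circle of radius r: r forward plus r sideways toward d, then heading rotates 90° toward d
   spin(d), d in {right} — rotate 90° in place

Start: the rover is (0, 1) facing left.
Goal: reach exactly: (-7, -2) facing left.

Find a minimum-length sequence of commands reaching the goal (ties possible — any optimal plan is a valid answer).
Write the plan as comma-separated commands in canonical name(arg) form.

straight(2), arc(left, 1), straight(2), spin(right), straight(4)

t0: (0, 1) facing left
[1] after straight(2): (-2, 1) facing left
[2] after arc(left, 1): (-3, 0) facing down
[3] after straight(2): (-3, -2) facing down
[4] after spin(right): (-3, -2) facing left
[5] after straight(4): (-7, -2) facing left
minimal: 5 command(s), checked below 5.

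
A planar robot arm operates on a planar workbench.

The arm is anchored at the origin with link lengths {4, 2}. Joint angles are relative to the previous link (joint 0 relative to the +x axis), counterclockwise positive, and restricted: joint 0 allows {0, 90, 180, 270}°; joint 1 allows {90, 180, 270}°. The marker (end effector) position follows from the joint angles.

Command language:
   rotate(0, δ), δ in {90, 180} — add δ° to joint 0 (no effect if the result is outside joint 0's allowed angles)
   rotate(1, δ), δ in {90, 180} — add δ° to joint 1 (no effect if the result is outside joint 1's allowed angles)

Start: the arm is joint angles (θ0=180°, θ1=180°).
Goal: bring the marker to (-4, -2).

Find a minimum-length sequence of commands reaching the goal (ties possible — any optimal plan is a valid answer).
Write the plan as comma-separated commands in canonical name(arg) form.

rotate(1, 90), rotate(1, 180)

start: joint angles (θ0=180°, θ1=180°)
[1] after rotate(1, 90): joint angles (θ0=180°, θ1=270°)
[2] after rotate(1, 180): joint angles (θ0=180°, θ1=90°)
shorter routes all fall short; 2 is best.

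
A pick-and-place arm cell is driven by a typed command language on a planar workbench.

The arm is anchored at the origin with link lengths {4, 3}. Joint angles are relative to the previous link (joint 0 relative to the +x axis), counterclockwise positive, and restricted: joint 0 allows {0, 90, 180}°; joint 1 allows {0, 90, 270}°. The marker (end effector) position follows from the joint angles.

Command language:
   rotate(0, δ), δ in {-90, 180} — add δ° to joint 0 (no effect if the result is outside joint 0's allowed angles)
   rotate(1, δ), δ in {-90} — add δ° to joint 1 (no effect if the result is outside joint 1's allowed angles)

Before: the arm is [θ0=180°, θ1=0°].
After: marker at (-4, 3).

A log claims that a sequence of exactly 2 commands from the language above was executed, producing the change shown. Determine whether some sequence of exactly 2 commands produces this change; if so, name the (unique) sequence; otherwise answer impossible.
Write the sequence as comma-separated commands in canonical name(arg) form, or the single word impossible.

rotate(1, -90), rotate(1, -90)

start: [θ0=180°, θ1=0°]
1. rotate(1, -90) → [θ0=180°, θ1=270°]
2. rotate(1, -90) → [θ0=180°, θ1=270°]
uniquely the one of 9 2-step routes that fits.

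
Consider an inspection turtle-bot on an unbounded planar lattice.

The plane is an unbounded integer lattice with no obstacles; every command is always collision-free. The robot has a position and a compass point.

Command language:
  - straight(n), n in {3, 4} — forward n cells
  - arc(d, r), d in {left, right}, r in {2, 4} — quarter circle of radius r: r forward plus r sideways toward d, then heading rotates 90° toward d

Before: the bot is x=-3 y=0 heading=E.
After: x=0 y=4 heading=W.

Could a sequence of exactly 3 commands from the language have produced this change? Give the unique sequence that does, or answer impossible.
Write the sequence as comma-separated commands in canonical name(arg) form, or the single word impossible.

straight(3), arc(left, 2), arc(left, 2)

key: order matters: swapping straight(3) and arc(left, 2) lands elsewhere
from: x=-3 y=0 heading=E
[1] after straight(3): x=0 y=0 heading=E
[2] after arc(left, 2): x=2 y=2 heading=N
[3] after arc(left, 2): x=0 y=4 heading=W
no rival 3-sequence matches.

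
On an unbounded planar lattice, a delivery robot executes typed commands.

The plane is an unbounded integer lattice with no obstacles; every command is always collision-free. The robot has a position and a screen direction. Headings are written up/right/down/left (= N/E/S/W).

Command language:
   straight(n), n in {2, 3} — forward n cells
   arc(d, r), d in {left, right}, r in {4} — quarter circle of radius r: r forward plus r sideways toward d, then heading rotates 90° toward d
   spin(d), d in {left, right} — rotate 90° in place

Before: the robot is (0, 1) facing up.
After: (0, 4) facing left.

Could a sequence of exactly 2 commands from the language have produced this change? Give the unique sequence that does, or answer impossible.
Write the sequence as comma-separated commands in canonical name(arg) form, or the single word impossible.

straight(3), spin(left)

key: order matters: swapping straight(3) and spin(left) lands elsewhere
t0: (0, 1) facing up
1. straight(3) → (0, 4) facing up
2. spin(left) → (0, 4) facing left
no other 2-command option fits: unique.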